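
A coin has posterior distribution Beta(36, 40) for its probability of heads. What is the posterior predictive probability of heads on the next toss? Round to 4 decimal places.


Posterior predictive = E[theta] = alpha/(alpha+beta)
= 36/76
= 0.4737

0.4737


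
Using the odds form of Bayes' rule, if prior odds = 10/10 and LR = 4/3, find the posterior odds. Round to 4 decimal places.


Bayes' rule in odds form: posterior odds = prior odds * LR
= (10 * 4) / (10 * 3)
= 40/30 = 1.3333

1.3333


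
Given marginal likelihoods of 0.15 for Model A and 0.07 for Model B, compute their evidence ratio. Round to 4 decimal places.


Ratio = ML(A) / ML(B) = 0.15/0.07
= 2.1429

2.1429


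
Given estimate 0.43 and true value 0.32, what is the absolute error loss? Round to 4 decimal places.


Absolute error = |estimate - true|
= |0.11| = 0.11

0.11


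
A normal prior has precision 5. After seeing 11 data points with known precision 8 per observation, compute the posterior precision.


In the conjugate normal model, precisions add:
tau_posterior = tau_prior + n * tau_data
= 5 + 11*8 = 93

93


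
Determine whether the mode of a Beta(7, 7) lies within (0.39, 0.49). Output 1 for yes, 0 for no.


First find the mode: (a-1)/(a+b-2) = 0.5
Is 0.5 in (0.39, 0.49)? 0

0


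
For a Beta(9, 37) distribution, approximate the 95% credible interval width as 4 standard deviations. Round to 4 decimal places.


Variance of Beta(a,b) = ab / ((a+b)^2 * (a+b+1))
= 9*37 / ((46)^2 * 47)
= 0.0033
SD = sqrt(0.0033) = 0.0579
Width = 4 * SD = 0.2315

0.2315


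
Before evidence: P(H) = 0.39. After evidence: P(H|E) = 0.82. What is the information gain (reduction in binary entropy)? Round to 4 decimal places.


Prior entropy = 0.9648
Posterior entropy = 0.6801
Information gain = 0.9648 - 0.6801 = 0.2847

0.2847


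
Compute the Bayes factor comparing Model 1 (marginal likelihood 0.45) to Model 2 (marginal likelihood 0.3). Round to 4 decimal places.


BF12 = marginal likelihood of M1 / marginal likelihood of M2
= 0.45/0.3
= 1.5

1.5


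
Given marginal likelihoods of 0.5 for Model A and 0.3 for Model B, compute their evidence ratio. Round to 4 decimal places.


Ratio = ML(A) / ML(B) = 0.5/0.3
= 1.6667

1.6667


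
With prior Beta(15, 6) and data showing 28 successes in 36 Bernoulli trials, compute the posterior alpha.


Conjugate update: alpha_posterior = alpha_prior + k
= 15 + 28 = 43

43


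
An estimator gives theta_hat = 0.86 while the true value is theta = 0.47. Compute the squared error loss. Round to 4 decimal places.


The squared error loss is (theta_hat - theta)^2
= (0.86 - 0.47)^2
= (0.39)^2 = 0.1521

0.1521


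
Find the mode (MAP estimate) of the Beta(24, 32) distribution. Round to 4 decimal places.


For Beta(a,b) with a,b > 1:
Mode = (a-1)/(a+b-2) = (24-1)/(56-2)
= 23/54 = 0.4259

0.4259


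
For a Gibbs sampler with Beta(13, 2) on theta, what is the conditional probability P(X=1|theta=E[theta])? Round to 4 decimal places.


E[theta] = 13/(13+2) = 0.8667
P(X=1|theta) = theta = 0.8667

0.8667


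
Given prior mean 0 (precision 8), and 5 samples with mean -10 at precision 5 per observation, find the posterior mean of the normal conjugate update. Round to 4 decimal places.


The posterior mean is a precision-weighted average of prior and data.
Post. prec. = 8 + 25 = 33
Post. mean = (0 + -250)/33 = -250/33 = -7.5758

-7.5758


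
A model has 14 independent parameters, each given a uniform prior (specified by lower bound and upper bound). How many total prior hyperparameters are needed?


Each uniform prior needs 2 hyperparameters (lower bound and upper bound).
Total = 2 * 14 = 28

28


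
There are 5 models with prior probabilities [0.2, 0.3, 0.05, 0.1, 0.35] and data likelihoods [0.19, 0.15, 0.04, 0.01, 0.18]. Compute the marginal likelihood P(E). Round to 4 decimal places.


P(E) = sum over models of P(M_i) * P(E|M_i)
= 0.2*0.19 + 0.3*0.15 + 0.05*0.04 + 0.1*0.01 + 0.35*0.18
= 0.149

0.149


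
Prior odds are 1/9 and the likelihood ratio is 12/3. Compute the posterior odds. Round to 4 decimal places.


Posterior odds = prior odds * likelihood ratio
= (1/9) * (12/3)
= 12 / 27
= 0.4444

0.4444


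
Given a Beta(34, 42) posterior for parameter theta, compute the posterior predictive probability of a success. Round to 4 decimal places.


For a Beta-Bernoulli model, the predictive probability is the mean:
P(success) = 34/(34+42) = 34/76 = 0.4474

0.4474


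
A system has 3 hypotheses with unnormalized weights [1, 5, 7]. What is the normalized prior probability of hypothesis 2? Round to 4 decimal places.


The normalized prior is the weight divided by the total.
Total weight = 13
P(H2) = 5 / 13 = 0.3846

0.3846


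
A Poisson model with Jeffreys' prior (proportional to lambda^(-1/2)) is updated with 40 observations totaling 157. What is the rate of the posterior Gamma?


Posterior = Gamma(0.5 + S, n)
= Gamma(0.5 + 157, 40)
Posterior rate = 0 + n = 40

40.0


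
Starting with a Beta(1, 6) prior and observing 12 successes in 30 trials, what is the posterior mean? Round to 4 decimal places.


Posterior parameters: alpha = 1 + 12 = 13
beta = 6 + 18 = 24
Posterior mean = alpha / (alpha + beta) = 13 / 37
= 0.3514

0.3514


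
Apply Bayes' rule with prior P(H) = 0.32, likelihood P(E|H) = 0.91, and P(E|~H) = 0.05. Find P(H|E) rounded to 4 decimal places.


Step 1: Compute marginal P(E) = P(E|H)P(H) + P(E|~H)P(~H)
= 0.91*0.32 + 0.05*0.68 = 0.3252
Step 2: P(H|E) = P(E|H)P(H)/P(E) = 0.2912/0.3252
= 0.8954

0.8954


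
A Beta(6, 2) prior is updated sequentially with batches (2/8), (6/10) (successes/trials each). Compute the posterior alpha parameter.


Sequential conjugate updating is equivalent to a single batch update.
Total successes across all batches = 8
alpha_posterior = alpha_prior + total_successes = 6 + 8
= 14

14


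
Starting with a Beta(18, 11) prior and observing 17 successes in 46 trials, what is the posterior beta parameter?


Posterior beta = prior beta + failures
Failures = 46 - 17 = 29
beta_post = 11 + 29 = 40

40


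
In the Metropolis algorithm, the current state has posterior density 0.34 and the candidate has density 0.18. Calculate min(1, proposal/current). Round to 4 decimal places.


Ratio = 0.18/0.34 = 0.5294
Acceptance probability = min(1, 0.5294)
= 0.5294

0.5294


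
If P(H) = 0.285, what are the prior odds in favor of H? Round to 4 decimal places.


Prior odds = P(H) / (1 - P(H))
= 0.285 / 0.715
= 0.3986

0.3986


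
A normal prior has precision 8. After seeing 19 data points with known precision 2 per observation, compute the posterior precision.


In the conjugate normal model, precisions add:
tau_posterior = tau_prior + n * tau_data
= 8 + 19*2 = 46

46


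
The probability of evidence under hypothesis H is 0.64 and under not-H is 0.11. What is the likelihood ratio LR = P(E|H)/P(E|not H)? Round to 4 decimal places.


LR = 0.64 / 0.11
= 5.8182

5.8182


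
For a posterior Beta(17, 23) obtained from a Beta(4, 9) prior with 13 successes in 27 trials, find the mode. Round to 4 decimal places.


Mode = (alpha - 1) / (alpha + beta - 2)
= 16 / 38
= 0.4211

0.4211


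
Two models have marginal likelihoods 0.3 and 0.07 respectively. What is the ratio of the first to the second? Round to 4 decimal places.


Evidence ratio = 0.3 / 0.07
= 4.2857

4.2857


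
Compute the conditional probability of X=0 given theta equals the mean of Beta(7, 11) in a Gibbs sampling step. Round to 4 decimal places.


Mean of Beta(7, 11) = 0.3889
P(X=0 | theta=0.3889) = 0.6111

0.6111


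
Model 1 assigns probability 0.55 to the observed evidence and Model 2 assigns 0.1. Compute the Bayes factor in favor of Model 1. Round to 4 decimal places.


BF = P(data|M1) / P(data|M2)
= 0.55 / 0.1 = 5.5

5.5


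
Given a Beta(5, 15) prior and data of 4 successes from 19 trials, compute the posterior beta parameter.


Number of failures = 19 - 4 = 15
Posterior beta = 15 + 15 = 30

30


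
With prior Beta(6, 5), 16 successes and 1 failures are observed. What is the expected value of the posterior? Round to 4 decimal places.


Posterior = Beta(22, 6)
E[theta] = alpha/(alpha+beta)
= 22/28 = 0.7857

0.7857


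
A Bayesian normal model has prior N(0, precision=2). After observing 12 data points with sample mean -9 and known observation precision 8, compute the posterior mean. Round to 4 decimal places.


Posterior mean = (prior_precision * prior_mean + n * data_precision * data_mean) / (prior_precision + n * data_precision)
Numerator = 2*0 + 12*8*-9 = -864
Denominator = 2 + 12*8 = 98
Posterior mean = -8.8163

-8.8163


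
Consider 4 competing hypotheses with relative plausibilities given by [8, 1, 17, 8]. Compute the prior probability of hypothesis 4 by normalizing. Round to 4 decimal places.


Sum of weights = 8 + 1 + 17 + 8 = 34
Normalized prior for H4 = 8 / 34
= 0.2353

0.2353


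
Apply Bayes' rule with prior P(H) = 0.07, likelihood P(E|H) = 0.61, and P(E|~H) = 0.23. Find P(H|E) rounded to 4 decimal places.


Step 1: Compute marginal P(E) = P(E|H)P(H) + P(E|~H)P(~H)
= 0.61*0.07 + 0.23*0.93 = 0.2566
Step 2: P(H|E) = P(E|H)P(H)/P(E) = 0.0427/0.2566
= 0.1664

0.1664


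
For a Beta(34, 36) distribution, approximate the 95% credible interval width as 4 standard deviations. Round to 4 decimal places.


Variance of Beta(a,b) = ab / ((a+b)^2 * (a+b+1))
= 34*36 / ((70)^2 * 71)
= 0.0035
SD = sqrt(0.0035) = 0.0593
Width = 4 * SD = 0.2373

0.2373


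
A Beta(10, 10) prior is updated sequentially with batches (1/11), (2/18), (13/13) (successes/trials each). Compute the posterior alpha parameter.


Sequential conjugate updating is equivalent to a single batch update.
Total successes across all batches = 16
alpha_posterior = alpha_prior + total_successes = 10 + 16
= 26

26


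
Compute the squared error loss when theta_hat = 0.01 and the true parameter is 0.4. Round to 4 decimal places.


L = (theta_hat - theta_true)^2
= (0.01 - 0.4)^2
= -0.39^2 = 0.1521

0.1521


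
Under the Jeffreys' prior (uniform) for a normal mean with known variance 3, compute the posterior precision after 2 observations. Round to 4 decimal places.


Prior precision = 0 (flat prior).
Post. prec. = 0 + n/var = 2/3 = 0.6667

0.6667


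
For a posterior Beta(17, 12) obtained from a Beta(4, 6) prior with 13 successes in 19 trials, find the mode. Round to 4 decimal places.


Mode = (alpha - 1) / (alpha + beta - 2)
= 16 / 27
= 0.5926

0.5926


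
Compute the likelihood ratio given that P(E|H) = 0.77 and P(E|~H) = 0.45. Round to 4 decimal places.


LR = P(E|H) / P(E|~H)
= 0.77 / 0.45 = 1.7111

1.7111


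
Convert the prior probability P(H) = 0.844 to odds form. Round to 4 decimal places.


P(not H) = 1 - 0.844 = 0.156
Odds = 0.844 / 0.156 = 5.4103

5.4103


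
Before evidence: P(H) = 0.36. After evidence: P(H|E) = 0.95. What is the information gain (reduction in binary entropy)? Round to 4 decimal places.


Prior entropy = 0.9427
Posterior entropy = 0.2864
Information gain = 0.9427 - 0.2864 = 0.6563

0.6563


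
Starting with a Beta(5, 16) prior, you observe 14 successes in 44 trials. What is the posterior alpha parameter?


For a Beta-Binomial conjugate model:
Posterior alpha = prior alpha + number of successes
= 5 + 14 = 19

19


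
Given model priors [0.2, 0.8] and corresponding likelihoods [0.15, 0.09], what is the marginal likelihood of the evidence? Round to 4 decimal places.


P(E) = sum_i P(M_i) P(E|M_i)
= 0.03 + 0.072
= 0.102

0.102


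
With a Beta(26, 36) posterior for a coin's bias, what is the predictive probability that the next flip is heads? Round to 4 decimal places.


The predictive probability equals the posterior mean.
P(next = heads) = alpha / (alpha + beta)
= 26 / 62 = 0.4194

0.4194


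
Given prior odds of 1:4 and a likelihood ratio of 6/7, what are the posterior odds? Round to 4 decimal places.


Posterior odds = prior odds * LR
Prior odds = 1/4 = 0.25
LR = 6/7 = 0.8571
Posterior odds = 0.25 * 0.8571 = 0.2143

0.2143


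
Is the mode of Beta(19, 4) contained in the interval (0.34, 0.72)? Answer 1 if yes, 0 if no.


Mode = (a-1)/(a+b-2) = 18/21 = 0.8571
Interval: (0.34, 0.72)
Contains mode? 0

0


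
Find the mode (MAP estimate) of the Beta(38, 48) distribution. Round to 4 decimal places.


For Beta(a,b) with a,b > 1:
Mode = (a-1)/(a+b-2) = (38-1)/(86-2)
= 37/84 = 0.4405

0.4405


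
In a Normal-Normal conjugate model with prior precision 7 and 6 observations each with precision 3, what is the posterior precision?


Posterior precision = prior precision + n * observation precision
= 7 + 6 * 3
= 7 + 18 = 25

25


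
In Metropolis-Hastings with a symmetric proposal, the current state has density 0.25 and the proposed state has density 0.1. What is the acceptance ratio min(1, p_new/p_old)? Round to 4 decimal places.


Ratio = p_new / p_old = 0.1 / 0.25 = 0.4
Acceptance = min(1, 0.4) = 0.4

0.4


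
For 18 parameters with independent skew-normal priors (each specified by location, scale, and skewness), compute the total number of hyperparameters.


A skew-normal prior has 3 hyperparameters per parameter.
Total = 18 * 3 = 54

54


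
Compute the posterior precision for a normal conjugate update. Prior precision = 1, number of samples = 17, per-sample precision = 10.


tau_post = tau_0 + n * tau
= 1 + 17 * 10 = 171

171


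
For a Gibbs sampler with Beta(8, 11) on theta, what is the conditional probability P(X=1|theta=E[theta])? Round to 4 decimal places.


E[theta] = 8/(8+11) = 0.4211
P(X=1|theta) = theta = 0.4211

0.4211


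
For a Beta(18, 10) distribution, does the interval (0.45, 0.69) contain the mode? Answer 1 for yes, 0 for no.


Mode of Beta(a,b) = (a-1)/(a+b-2)
= (18-1)/(18+10-2) = 0.6538
Check: 0.45 <= 0.6538 <= 0.69?
Result: 1

1


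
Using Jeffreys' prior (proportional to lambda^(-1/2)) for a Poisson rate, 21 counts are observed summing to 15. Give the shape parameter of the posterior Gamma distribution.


Conjugate update: Gamma(prior_shape + S, prior_rate + n).
Prior shape = 0.5, prior rate = 0.
Posterior shape = 0.5 + S = 0.5 + 15 = 15.5

15.5


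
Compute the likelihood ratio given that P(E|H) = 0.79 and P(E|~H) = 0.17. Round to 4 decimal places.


LR = P(E|H) / P(E|~H)
= 0.79 / 0.17 = 4.6471

4.6471


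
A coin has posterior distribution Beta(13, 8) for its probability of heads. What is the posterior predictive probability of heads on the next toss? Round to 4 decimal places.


Posterior predictive = E[theta] = alpha/(alpha+beta)
= 13/21
= 0.619

0.619


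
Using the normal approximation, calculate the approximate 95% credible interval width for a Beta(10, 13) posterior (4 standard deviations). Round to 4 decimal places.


Var(Beta) = 10*13/(23^2 * 24) = 0.0102
SD = 0.1012
Width ~ 4*SD = 0.4048

0.4048


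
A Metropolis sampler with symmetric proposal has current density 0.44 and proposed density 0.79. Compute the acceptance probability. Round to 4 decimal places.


For symmetric proposals, acceptance = min(1, pi(x*)/pi(x))
= min(1, 0.79/0.44)
= min(1, 1.7955) = 1.0

1.0


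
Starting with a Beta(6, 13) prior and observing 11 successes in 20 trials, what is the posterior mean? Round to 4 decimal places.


Posterior parameters: alpha = 6 + 11 = 17
beta = 13 + 9 = 22
Posterior mean = alpha / (alpha + beta) = 17 / 39
= 0.4359

0.4359


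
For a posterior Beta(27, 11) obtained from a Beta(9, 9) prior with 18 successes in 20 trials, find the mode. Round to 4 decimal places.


Mode = (alpha - 1) / (alpha + beta - 2)
= 26 / 36
= 0.7222

0.7222


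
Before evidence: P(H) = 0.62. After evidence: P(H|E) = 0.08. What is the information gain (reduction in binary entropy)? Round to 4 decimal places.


Prior entropy = 0.958
Posterior entropy = 0.4022
Information gain = 0.958 - 0.4022 = 0.5559

0.5559


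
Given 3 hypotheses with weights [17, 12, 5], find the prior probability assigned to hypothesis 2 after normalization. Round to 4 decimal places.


To normalize, divide each weight by the sum of all weights.
Sum = 34
Prior(H2) = 12/34 = 0.3529

0.3529


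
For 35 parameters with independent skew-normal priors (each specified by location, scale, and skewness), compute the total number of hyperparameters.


A skew-normal prior has 3 hyperparameters per parameter.
Total = 35 * 3 = 105

105


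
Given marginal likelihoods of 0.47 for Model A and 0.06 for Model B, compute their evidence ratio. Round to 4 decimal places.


Ratio = ML(A) / ML(B) = 0.47/0.06
= 7.8333

7.8333


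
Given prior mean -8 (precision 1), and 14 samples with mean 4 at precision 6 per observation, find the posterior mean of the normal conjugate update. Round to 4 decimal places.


The posterior mean is a precision-weighted average of prior and data.
Post. prec. = 1 + 84 = 85
Post. mean = (-8 + 336)/85 = 328/85 = 3.8588

3.8588


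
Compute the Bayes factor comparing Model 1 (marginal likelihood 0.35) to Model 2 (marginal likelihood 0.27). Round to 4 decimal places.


BF12 = marginal likelihood of M1 / marginal likelihood of M2
= 0.35/0.27
= 1.2963

1.2963


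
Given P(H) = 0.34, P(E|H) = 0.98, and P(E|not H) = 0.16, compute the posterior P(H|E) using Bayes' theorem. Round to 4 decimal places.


By Bayes' theorem: P(H|E) = P(E|H)*P(H) / P(E)
P(E) = P(E|H)*P(H) + P(E|not H)*P(not H)
P(E) = 0.98*0.34 + 0.16*0.66 = 0.4388
P(H|E) = 0.98*0.34 / 0.4388 = 0.7593

0.7593


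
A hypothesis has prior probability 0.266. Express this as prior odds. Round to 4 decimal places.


Odds = P(H) / P(not H) = 0.266 / 0.734
= 0.3624

0.3624


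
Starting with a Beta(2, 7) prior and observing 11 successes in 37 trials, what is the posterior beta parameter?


Posterior beta = prior beta + failures
Failures = 37 - 11 = 26
beta_post = 7 + 26 = 33

33


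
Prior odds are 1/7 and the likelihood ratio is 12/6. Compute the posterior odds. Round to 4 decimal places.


Posterior odds = prior odds * likelihood ratio
= (1/7) * (12/6)
= 12 / 42
= 0.2857

0.2857


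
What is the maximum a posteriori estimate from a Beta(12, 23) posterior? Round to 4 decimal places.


The MAP estimate equals the mode of the distribution.
Mode of Beta(a,b) = (a-1)/(a+b-2)
= 11/33
= 0.3333

0.3333


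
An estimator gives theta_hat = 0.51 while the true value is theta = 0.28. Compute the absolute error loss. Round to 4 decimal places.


The absolute error loss is |theta_hat - theta|
= |0.51 - 0.28|
= 0.23

0.23


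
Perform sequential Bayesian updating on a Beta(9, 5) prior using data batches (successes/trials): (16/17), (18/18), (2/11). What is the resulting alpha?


Accumulate successes: 36
Posterior alpha = prior alpha + sum of successes
= 9 + 36 = 45

45


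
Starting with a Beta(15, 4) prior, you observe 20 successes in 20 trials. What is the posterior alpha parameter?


For a Beta-Binomial conjugate model:
Posterior alpha = prior alpha + number of successes
= 15 + 20 = 35

35


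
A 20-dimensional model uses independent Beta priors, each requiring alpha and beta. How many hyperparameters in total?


Per parameter: 2 (alpha and beta).
Total = 20 * 2 = 40

40


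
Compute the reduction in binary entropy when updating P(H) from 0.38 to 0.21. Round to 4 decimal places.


H_before = -p*log2(p) - (1-p)*log2(1-p) for p=0.38: 0.958
H_after for p=0.21: 0.7415
Reduction = 0.958 - 0.7415 = 0.2166

0.2166


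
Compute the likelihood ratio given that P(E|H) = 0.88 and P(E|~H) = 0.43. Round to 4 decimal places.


LR = P(E|H) / P(E|~H)
= 0.88 / 0.43 = 2.0465

2.0465


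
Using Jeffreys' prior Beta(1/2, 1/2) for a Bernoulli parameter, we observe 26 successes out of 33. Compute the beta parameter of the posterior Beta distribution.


Conjugate update: Beta(0.5 + k, 0.5 + n - k).
k = 26, n - k = 7
Posterior beta = 0.5 + (n - k) = 0.5 + 7 = 7.5

7.5


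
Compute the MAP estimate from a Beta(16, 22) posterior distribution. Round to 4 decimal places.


MAP = mode of Beta distribution
= (alpha - 1)/(alpha + beta - 2)
= (16-1)/(16+22-2)
= 15/36 = 0.4167

0.4167


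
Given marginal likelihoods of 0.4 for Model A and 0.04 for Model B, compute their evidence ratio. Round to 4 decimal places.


Ratio = ML(A) / ML(B) = 0.4/0.04
= 10.0

10.0


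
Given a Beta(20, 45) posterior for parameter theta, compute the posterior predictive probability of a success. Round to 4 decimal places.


For a Beta-Bernoulli model, the predictive probability is the mean:
P(success) = 20/(20+45) = 20/65 = 0.3077

0.3077


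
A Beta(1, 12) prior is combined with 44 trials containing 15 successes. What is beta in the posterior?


In conjugate updating:
beta_posterior = beta_prior + (n - k)
= 12 + (44 - 15)
= 12 + 29 = 41

41


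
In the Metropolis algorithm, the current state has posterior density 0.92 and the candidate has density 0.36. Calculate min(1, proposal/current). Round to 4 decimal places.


Ratio = 0.36/0.92 = 0.3913
Acceptance probability = min(1, 0.3913)
= 0.3913

0.3913


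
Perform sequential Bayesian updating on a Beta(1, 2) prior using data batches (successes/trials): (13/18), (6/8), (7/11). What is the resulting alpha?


Accumulate successes: 26
Posterior alpha = prior alpha + sum of successes
= 1 + 26 = 27

27


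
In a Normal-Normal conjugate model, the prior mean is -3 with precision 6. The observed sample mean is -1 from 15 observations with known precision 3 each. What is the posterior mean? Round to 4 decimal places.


Posterior precision = tau0 + n*tau = 6 + 15*3 = 51
Posterior mean = (tau0*mu0 + n*tau*xbar) / posterior_precision
= (6*-3 + 15*3*-1) / 51
= -63 / 51 = -1.2353

-1.2353


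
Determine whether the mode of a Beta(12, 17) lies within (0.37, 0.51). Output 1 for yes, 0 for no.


First find the mode: (a-1)/(a+b-2) = 0.4074
Is 0.4074 in (0.37, 0.51)? 1

1


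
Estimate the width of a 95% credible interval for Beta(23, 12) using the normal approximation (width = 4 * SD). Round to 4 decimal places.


For Beta(a,b): Var = ab/((a+b)^2(a+b+1))
Var = 0.0063, SD = 0.0791
Approximate 95% CI width = 4 * 0.0791 = 0.3164

0.3164


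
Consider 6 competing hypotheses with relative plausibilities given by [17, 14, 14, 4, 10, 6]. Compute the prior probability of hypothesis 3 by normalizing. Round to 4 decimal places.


Sum of weights = 17 + 14 + 14 + 4 + 10 + 6 = 65
Normalized prior for H3 = 14 / 65
= 0.2154

0.2154


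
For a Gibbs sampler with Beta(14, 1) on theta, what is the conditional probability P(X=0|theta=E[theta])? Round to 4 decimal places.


E[theta] = 14/(14+1) = 0.9333
P(X=0|theta) = 1 - theta = 0.0667

0.0667


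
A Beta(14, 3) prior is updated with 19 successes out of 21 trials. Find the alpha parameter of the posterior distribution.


In the Beta-Binomial conjugate update:
alpha_post = alpha_prior + successes
= 14 + 19
= 33

33


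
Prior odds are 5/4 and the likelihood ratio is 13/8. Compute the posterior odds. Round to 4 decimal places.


Posterior odds = prior odds * likelihood ratio
= (5/4) * (13/8)
= 65 / 32
= 2.0312

2.0312


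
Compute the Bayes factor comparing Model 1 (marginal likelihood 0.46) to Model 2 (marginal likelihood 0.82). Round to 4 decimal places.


BF12 = marginal likelihood of M1 / marginal likelihood of M2
= 0.46/0.82
= 0.561

0.561


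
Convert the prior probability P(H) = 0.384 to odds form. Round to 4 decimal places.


P(not H) = 1 - 0.384 = 0.616
Odds = 0.384 / 0.616 = 0.6234

0.6234


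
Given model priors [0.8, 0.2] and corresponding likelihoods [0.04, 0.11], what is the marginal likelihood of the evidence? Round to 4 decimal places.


P(E) = sum_i P(M_i) P(E|M_i)
= 0.032 + 0.022
= 0.054

0.054


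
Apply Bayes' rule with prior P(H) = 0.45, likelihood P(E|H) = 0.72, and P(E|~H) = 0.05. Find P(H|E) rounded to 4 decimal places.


Step 1: Compute marginal P(E) = P(E|H)P(H) + P(E|~H)P(~H)
= 0.72*0.45 + 0.05*0.55 = 0.3515
Step 2: P(H|E) = P(E|H)P(H)/P(E) = 0.324/0.3515
= 0.9218

0.9218


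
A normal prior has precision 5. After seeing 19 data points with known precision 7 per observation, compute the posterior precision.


In the conjugate normal model, precisions add:
tau_posterior = tau_prior + n * tau_data
= 5 + 19*7 = 138

138


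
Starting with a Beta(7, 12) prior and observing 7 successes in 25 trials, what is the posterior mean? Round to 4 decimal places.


Posterior parameters: alpha = 7 + 7 = 14
beta = 12 + 18 = 30
Posterior mean = alpha / (alpha + beta) = 14 / 44
= 0.3182

0.3182


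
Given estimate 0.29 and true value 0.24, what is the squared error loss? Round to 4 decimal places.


Squared error = (estimate - true)^2
Difference = 0.05
Loss = 0.05^2 = 0.0025

0.0025


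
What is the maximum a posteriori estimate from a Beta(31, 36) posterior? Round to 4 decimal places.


The MAP estimate equals the mode of the distribution.
Mode of Beta(a,b) = (a-1)/(a+b-2)
= 30/65
= 0.4615

0.4615


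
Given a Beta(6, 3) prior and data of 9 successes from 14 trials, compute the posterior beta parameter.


Number of failures = 14 - 9 = 5
Posterior beta = 3 + 5 = 8

8


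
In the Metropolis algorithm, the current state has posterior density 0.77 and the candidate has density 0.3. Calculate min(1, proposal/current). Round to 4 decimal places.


Ratio = 0.3/0.77 = 0.3896
Acceptance probability = min(1, 0.3896)
= 0.3896

0.3896


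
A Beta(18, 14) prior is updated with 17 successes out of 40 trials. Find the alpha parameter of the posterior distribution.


In the Beta-Binomial conjugate update:
alpha_post = alpha_prior + successes
= 18 + 17
= 35

35


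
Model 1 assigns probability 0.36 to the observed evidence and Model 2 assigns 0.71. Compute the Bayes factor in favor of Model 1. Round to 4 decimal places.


BF = P(data|M1) / P(data|M2)
= 0.36 / 0.71 = 0.507

0.507


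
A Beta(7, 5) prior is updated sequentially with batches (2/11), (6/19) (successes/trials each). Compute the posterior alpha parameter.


Sequential conjugate updating is equivalent to a single batch update.
Total successes across all batches = 8
alpha_posterior = alpha_prior + total_successes = 7 + 8
= 15

15


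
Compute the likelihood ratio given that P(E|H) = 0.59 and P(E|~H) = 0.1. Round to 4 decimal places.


LR = P(E|H) / P(E|~H)
= 0.59 / 0.1 = 5.9

5.9


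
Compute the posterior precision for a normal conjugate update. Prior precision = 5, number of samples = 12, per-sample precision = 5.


tau_post = tau_0 + n * tau
= 5 + 12 * 5 = 65

65


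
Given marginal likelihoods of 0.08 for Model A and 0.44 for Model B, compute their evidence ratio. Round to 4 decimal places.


Ratio = ML(A) / ML(B) = 0.08/0.44
= 0.1818

0.1818


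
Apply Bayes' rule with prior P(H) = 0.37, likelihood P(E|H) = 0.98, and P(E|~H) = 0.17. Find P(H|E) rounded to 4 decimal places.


Step 1: Compute marginal P(E) = P(E|H)P(H) + P(E|~H)P(~H)
= 0.98*0.37 + 0.17*0.63 = 0.4697
Step 2: P(H|E) = P(E|H)P(H)/P(E) = 0.3626/0.4697
= 0.772

0.772


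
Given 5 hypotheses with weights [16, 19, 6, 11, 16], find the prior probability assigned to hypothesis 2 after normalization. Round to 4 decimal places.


To normalize, divide each weight by the sum of all weights.
Sum = 68
Prior(H2) = 19/68 = 0.2794

0.2794


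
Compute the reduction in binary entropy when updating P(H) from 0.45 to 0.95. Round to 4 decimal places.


H_before = -p*log2(p) - (1-p)*log2(1-p) for p=0.45: 0.9928
H_after for p=0.95: 0.2864
Reduction = 0.9928 - 0.2864 = 0.7064

0.7064


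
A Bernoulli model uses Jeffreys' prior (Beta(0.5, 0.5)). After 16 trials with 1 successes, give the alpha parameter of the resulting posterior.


Posterior = Beta(prior_alpha + successes, prior_beta + failures)
= Beta(0.5 + 1, 0.5 + 15)
Posterior alpha = 0.5 + k = 0.5 + 1 = 1.5

1.5


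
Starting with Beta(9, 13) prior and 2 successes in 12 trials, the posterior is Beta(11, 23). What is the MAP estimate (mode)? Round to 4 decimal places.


The mode of Beta(a, b) when a > 1 and b > 1 is (a-1)/(a+b-2)
= (11 - 1) / (11 + 23 - 2)
= 10 / 32
= 0.3125

0.3125


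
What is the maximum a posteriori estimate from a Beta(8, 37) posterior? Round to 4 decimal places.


The MAP estimate equals the mode of the distribution.
Mode of Beta(a,b) = (a-1)/(a+b-2)
= 7/43
= 0.1628

0.1628


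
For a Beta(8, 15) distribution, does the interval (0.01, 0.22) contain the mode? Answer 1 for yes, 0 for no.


Mode of Beta(a,b) = (a-1)/(a+b-2)
= (8-1)/(8+15-2) = 0.3333
Check: 0.01 <= 0.3333 <= 0.22?
Result: 0

0


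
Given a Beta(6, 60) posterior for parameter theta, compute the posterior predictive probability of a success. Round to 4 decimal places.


For a Beta-Bernoulli model, the predictive probability is the mean:
P(success) = 6/(6+60) = 6/66 = 0.0909

0.0909


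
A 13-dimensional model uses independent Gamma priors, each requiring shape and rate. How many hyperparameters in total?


Per parameter: 2 (shape and rate).
Total = 13 * 2 = 26

26


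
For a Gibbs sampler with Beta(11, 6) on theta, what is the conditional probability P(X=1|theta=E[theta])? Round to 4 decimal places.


E[theta] = 11/(11+6) = 0.6471
P(X=1|theta) = theta = 0.6471

0.6471


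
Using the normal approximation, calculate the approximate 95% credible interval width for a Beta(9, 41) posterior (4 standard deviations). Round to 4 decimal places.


Var(Beta) = 9*41/(50^2 * 51) = 0.0029
SD = 0.0538
Width ~ 4*SD = 0.2152

0.2152


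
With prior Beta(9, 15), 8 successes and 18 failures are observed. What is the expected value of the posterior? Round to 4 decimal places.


Posterior = Beta(17, 33)
E[theta] = alpha/(alpha+beta)
= 17/50 = 0.34

0.34


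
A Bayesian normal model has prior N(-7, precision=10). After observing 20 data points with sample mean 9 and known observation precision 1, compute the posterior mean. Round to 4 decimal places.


Posterior mean = (prior_precision * prior_mean + n * data_precision * data_mean) / (prior_precision + n * data_precision)
Numerator = 10*-7 + 20*1*9 = 110
Denominator = 10 + 20*1 = 30
Posterior mean = 3.6667

3.6667


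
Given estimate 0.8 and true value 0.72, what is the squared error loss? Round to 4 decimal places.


Squared error = (estimate - true)^2
Difference = 0.08
Loss = 0.08^2 = 0.0064

0.0064


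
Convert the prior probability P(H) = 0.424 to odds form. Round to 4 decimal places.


P(not H) = 1 - 0.424 = 0.576
Odds = 0.424 / 0.576 = 0.7361

0.7361


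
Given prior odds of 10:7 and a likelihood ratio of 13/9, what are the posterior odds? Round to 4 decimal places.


Posterior odds = prior odds * LR
Prior odds = 10/7 = 1.4286
LR = 13/9 = 1.4444
Posterior odds = 1.4286 * 1.4444 = 2.0635

2.0635


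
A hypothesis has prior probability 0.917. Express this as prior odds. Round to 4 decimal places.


Odds = P(H) / P(not H) = 0.917 / 0.083
= 11.0482

11.0482


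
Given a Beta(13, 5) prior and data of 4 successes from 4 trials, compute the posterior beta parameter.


Number of failures = 4 - 4 = 0
Posterior beta = 5 + 0 = 5

5


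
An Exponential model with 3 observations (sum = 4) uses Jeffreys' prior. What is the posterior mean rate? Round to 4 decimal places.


Posterior Gamma(3, 4)
E[lambda] = 3/4 = 0.75

0.75


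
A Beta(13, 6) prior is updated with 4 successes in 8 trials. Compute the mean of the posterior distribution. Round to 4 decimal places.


After update: Beta(17, 10)
Mean = 17 / (17 + 10) = 17 / 27
= 0.6296

0.6296


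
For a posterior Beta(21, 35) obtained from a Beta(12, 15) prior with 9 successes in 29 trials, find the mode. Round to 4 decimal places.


Mode = (alpha - 1) / (alpha + beta - 2)
= 20 / 54
= 0.3704

0.3704


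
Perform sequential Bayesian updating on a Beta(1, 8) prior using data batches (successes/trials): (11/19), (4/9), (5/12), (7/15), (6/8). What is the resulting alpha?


Accumulate successes: 33
Posterior alpha = prior alpha + sum of successes
= 1 + 33 = 34

34


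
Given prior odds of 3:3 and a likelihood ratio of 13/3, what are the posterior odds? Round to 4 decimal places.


Posterior odds = prior odds * LR
Prior odds = 3/3 = 1.0
LR = 13/3 = 4.3333
Posterior odds = 1.0 * 4.3333 = 4.3333

4.3333


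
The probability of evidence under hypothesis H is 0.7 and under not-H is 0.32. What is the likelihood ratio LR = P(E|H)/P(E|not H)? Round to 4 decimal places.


LR = 0.7 / 0.32
= 2.1875

2.1875


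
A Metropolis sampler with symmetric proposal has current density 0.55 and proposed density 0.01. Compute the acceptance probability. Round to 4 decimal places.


For symmetric proposals, acceptance = min(1, pi(x*)/pi(x))
= min(1, 0.01/0.55)
= min(1, 0.0182) = 0.0182

0.0182


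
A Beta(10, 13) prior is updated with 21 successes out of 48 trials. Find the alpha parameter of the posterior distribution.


In the Beta-Binomial conjugate update:
alpha_post = alpha_prior + successes
= 10 + 21
= 31

31


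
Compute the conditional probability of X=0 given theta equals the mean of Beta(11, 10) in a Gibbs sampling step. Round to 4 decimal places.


Mean of Beta(11, 10) = 0.5238
P(X=0 | theta=0.5238) = 0.4762

0.4762


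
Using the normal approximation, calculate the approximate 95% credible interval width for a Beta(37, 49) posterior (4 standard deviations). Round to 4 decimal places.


Var(Beta) = 37*49/(86^2 * 87) = 0.0028
SD = 0.0531
Width ~ 4*SD = 0.2123

0.2123


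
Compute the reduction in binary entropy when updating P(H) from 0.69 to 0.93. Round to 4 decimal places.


H_before = -p*log2(p) - (1-p)*log2(1-p) for p=0.69: 0.8932
H_after for p=0.93: 0.3659
Reduction = 0.8932 - 0.3659 = 0.5272

0.5272


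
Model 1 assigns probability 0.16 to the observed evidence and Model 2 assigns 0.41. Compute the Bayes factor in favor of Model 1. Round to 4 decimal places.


BF = P(data|M1) / P(data|M2)
= 0.16 / 0.41 = 0.3902

0.3902


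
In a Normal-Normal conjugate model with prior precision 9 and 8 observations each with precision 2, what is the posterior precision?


Posterior precision = prior precision + n * observation precision
= 9 + 8 * 2
= 9 + 16 = 25

25


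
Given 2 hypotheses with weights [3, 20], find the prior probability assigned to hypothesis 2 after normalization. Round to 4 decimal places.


To normalize, divide each weight by the sum of all weights.
Sum = 23
Prior(H2) = 20/23 = 0.8696

0.8696


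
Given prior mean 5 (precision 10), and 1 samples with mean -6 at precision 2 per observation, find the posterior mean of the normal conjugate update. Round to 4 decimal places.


The posterior mean is a precision-weighted average of prior and data.
Post. prec. = 10 + 2 = 12
Post. mean = (50 + -12)/12 = 38/12 = 3.1667

3.1667


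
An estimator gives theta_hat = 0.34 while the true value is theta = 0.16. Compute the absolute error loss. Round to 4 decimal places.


The absolute error loss is |theta_hat - theta|
= |0.34 - 0.16|
= 0.18

0.18


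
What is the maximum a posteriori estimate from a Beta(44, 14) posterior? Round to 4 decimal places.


The MAP estimate equals the mode of the distribution.
Mode of Beta(a,b) = (a-1)/(a+b-2)
= 43/56
= 0.7679

0.7679


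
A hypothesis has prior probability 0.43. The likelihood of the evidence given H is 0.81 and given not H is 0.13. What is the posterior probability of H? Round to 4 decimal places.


Using Bayes' theorem:
P(E) = 0.43 * 0.81 + 0.57 * 0.13
P(E) = 0.4224
P(H|E) = (0.43 * 0.81) / 0.4224 = 0.8246

0.8246


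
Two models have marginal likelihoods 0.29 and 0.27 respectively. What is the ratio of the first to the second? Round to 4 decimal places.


Evidence ratio = 0.29 / 0.27
= 1.0741

1.0741


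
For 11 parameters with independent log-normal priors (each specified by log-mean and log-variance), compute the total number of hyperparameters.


A log-normal prior has 2 hyperparameters per parameter.
Total = 11 * 2 = 22

22


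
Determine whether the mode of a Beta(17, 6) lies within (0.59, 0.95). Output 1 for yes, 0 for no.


First find the mode: (a-1)/(a+b-2) = 0.7619
Is 0.7619 in (0.59, 0.95)? 1

1


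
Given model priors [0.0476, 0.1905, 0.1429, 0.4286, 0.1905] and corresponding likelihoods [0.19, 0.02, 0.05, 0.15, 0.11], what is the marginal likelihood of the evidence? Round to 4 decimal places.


P(E) = sum_i P(M_i) P(E|M_i)
= 0.009 + 0.0038 + 0.0071 + 0.0643 + 0.021
= 0.1052

0.1052


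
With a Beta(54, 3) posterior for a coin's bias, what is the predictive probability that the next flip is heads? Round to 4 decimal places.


The predictive probability equals the posterior mean.
P(next = heads) = alpha / (alpha + beta)
= 54 / 57 = 0.9474

0.9474


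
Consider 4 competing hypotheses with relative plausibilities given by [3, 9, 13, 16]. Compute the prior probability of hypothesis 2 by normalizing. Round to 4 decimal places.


Sum of weights = 3 + 9 + 13 + 16 = 41
Normalized prior for H2 = 9 / 41
= 0.2195

0.2195


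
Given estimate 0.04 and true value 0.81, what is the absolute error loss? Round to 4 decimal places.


Absolute error = |estimate - true|
= |-0.77| = 0.77

0.77


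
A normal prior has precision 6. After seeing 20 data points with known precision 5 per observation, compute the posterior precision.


In the conjugate normal model, precisions add:
tau_posterior = tau_prior + n * tau_data
= 6 + 20*5 = 106

106


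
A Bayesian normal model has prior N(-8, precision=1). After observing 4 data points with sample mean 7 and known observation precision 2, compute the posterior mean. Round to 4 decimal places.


Posterior mean = (prior_precision * prior_mean + n * data_precision * data_mean) / (prior_precision + n * data_precision)
Numerator = 1*-8 + 4*2*7 = 48
Denominator = 1 + 4*2 = 9
Posterior mean = 5.3333

5.3333


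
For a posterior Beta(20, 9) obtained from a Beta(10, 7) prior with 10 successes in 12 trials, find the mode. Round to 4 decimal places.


Mode = (alpha - 1) / (alpha + beta - 2)
= 19 / 27
= 0.7037

0.7037


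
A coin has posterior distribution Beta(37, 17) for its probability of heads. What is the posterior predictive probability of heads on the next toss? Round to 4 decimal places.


Posterior predictive = E[theta] = alpha/(alpha+beta)
= 37/54
= 0.6852

0.6852


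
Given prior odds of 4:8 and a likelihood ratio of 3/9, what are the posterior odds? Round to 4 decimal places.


Posterior odds = prior odds * LR
Prior odds = 4/8 = 0.5
LR = 3/9 = 0.3333
Posterior odds = 0.5 * 0.3333 = 0.1667

0.1667


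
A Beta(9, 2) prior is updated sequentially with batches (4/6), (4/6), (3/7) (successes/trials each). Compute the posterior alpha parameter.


Sequential conjugate updating is equivalent to a single batch update.
Total successes across all batches = 11
alpha_posterior = alpha_prior + total_successes = 9 + 11
= 20

20


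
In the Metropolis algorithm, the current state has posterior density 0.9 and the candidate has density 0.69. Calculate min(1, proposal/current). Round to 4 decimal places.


Ratio = 0.69/0.9 = 0.7667
Acceptance probability = min(1, 0.7667)
= 0.7667

0.7667


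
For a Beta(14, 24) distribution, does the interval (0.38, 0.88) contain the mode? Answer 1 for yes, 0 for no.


Mode of Beta(a,b) = (a-1)/(a+b-2)
= (14-1)/(14+24-2) = 0.3611
Check: 0.38 <= 0.3611 <= 0.88?
Result: 0

0


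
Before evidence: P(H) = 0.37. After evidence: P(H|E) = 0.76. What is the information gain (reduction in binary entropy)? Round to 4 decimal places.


Prior entropy = 0.9507
Posterior entropy = 0.795
Information gain = 0.9507 - 0.795 = 0.1556

0.1556
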